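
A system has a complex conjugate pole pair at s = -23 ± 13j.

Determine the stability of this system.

Real part of poles is -23 (< 0, left half-plane). Stable.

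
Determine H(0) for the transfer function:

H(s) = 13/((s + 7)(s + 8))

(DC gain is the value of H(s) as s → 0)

DC gain = H(0) = 13/(7 × 8) = 13/56 = 0.2321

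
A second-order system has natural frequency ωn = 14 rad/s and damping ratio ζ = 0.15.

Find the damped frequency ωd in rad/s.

ωd = ωn√(1 - ζ²) = 14√(1 - 0.15²) = 13.84 rad/s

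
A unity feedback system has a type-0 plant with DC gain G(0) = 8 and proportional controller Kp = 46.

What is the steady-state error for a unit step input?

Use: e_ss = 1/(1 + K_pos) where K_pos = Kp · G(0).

K_pos = Kp · G(0) = 46 × 8 = 368. e_ss = 1/(1 + 368) = 0.0027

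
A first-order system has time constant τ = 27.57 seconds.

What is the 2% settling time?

For first-order system, 2% settling time ≈ 4τ = 4 × 27.57 = 110.28 s.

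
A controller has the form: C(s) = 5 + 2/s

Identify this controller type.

This is a Proportional-Integral (PI) controller.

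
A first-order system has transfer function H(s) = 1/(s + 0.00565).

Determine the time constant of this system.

For H(s) = 1/(s + 1/τ), the pole is at -1/τ = -0.00565, so τ = 1/0.00565 = 177 s.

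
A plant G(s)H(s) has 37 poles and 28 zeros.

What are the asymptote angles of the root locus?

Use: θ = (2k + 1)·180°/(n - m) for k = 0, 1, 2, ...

n - m = 37 - 28 = 9. Angles: θk = (2k + 1)·180°/9 = 20°, 60°, 100°, 140°, 180°, 220°, 260°, 300°, 340°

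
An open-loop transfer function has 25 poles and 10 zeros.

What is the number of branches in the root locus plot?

Root locus has n branches where n = number of poles = 25.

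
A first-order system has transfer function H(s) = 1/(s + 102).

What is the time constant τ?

For H(s) = 1/(s + 1/τ), the pole is at -1/τ = -102, so τ = 1/102 = 0.0098 s.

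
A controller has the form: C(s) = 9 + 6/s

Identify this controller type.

This is a Proportional-Integral (PI) controller.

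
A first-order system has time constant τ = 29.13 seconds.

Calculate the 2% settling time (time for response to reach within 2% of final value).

For first-order system, 2% settling time ≈ 4τ = 4 × 29.13 = 116.52 s.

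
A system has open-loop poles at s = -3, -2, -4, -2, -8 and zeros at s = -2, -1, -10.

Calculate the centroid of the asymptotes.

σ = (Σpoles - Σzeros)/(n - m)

σ = (Σpoles - Σzeros)/(n - m) = (-19 - (-13))/(5 - 3) = -6/2 = -3.0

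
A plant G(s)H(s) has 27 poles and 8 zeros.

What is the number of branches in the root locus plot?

Root locus has n branches where n = number of poles = 27.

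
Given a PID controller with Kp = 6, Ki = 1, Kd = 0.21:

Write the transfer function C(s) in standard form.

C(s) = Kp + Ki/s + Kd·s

Substituting values: C(s) = 6 + 1/s + 0.21s = (0.21s² + 6s + 1)/s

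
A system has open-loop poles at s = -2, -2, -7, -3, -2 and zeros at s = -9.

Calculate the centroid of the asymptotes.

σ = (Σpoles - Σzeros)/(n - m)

σ = (Σpoles - Σzeros)/(n - m) = (-16 - (-9))/(5 - 1) = -7/4 = -1.75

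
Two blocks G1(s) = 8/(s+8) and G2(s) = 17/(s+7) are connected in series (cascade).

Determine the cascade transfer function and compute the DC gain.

Series: multiply transfer functions. G_eq = 8/(s+8) × 17/(s+7) = 136/((s+8)(s+7)). DC gain = 136/(8×7) = 2.4286.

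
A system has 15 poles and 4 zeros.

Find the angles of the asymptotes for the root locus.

n - m = 15 - 4 = 11. Angles: θk = (2k + 1)·180°/11 = 16.36°, 49.09°, 81.82°, 114.55°, 147.27°, 180°, 212.73°, 245.45°, 278.18°, 310.91°, 343.64°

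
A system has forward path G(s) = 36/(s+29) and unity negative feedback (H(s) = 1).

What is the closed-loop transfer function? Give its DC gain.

T(s) = G/(1+GH) = [36/(s+29)] / [1 + 36/(s+29)] = 36/(s+29+36) = 36/(s+65). DC gain = 36/65 = 0.5538.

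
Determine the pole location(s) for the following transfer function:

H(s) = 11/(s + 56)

Pole is where denominator = 0: s + 56 = 0, so s = -56.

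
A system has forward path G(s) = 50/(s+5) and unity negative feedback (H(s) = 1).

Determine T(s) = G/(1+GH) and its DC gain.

T(s) = G/(1+GH) = [50/(s+5)] / [1 + 50/(s+5)] = 50/(s+5+50) = 50/(s+55). DC gain = 50/55 = 0.9091.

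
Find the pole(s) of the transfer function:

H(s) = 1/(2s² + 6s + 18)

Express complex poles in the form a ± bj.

Discriminant = 6² - 4×2×18 = 36 - 144 = -108 < 0, so the poles are a complex conjugate pair s = (-6 ± j√108)/(2×2). Real part = -6/(2×2) = -6/4 = -1.5; imaginary part = ±√108/(2×2) ≈ 2.5981. Poles: s = -1.5 ± 2.5981j.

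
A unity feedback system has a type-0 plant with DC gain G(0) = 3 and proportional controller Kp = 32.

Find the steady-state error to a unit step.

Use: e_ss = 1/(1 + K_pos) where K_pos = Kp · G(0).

K_pos = Kp · G(0) = 32 × 3 = 96. e_ss = 1/(1 + 96) = 0.0103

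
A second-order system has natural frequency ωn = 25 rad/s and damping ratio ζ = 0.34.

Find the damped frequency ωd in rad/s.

ωd = ωn√(1 - ζ²) = 25√(1 - 0.34²) = 23.51 rad/s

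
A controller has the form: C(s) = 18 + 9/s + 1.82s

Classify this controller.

This is a Proportional-Integral-Derivative (PID) controller.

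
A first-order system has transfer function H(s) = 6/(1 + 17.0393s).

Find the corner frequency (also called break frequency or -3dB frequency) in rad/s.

Corner frequency = 1/τ = 1/17.0393 = 0.059 rad/s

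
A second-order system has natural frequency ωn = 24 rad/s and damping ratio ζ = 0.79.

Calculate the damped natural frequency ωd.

ωd = ωn√(1 - ζ²) = 24√(1 - 0.79²) = 14.71 rad/s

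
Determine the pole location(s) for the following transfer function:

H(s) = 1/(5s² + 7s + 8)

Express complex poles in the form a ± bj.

Discriminant = 7² - 4×5×8 = 49 - 160 = -111 < 0, so the poles are a complex conjugate pair s = (-7 ± j√111)/(2×5). Real part = -7/(2×5) = -7/10 = -0.7; imaginary part = ±√111/(2×5) ≈ 1.0536. Poles: s = -0.7 ± 1.0536j.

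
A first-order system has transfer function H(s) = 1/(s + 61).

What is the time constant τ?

For H(s) = 1/(s + 1/τ), the pole is at -1/τ = -61, so τ = 1/61 = 0.0164 s.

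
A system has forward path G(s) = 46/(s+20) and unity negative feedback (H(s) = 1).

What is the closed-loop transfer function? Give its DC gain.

T(s) = G/(1+GH) = [46/(s+20)] / [1 + 46/(s+20)] = 46/(s+20+46) = 46/(s+66). DC gain = 46/66 = 0.6970.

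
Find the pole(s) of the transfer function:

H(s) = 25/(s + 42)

Pole is where denominator = 0: s + 42 = 0, so s = -42.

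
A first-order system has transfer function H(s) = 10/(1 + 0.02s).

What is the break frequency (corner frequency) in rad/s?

Corner frequency = 1/τ = 1/0.02 = 50.0 rad/s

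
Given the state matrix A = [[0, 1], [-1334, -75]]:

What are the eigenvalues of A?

det(A - λI) = λ² - (-75)λ + 1334 = (λ - (-29))(λ - (-46)). Eigenvalues: -29, -46.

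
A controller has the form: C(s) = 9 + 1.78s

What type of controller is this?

This is a Proportional-Derivative (PD) controller.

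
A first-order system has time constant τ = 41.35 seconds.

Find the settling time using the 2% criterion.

For first-order system, 2% settling time ≈ 4τ = 4 × 41.35 = 165.4 s.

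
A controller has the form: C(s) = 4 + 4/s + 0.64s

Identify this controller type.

This is a Proportional-Integral-Derivative (PID) controller.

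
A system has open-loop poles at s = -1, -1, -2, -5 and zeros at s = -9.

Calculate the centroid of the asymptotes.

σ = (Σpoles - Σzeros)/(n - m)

σ = (Σpoles - Σzeros)/(n - m) = (-9 - (-9))/(4 - 1) = 0/3 = 0.0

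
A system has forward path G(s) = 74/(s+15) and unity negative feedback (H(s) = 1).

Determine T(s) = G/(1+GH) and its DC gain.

T(s) = G/(1+GH) = [74/(s+15)] / [1 + 74/(s+15)] = 74/(s+15+74) = 74/(s+89). DC gain = 74/89 = 0.8315.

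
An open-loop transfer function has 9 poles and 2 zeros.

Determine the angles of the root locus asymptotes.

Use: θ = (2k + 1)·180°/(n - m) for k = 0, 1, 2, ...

n - m = 9 - 2 = 7. Angles: θk = (2k + 1)·180°/7 = 25.71°, 77.14°, 128.57°, 180°, 231.43°, 282.86°, 334.29°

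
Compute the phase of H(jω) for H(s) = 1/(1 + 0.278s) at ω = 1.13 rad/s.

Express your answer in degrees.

Phase = -arctan(ωτ) = -arctan(1.13 × 0.278) = -17.4°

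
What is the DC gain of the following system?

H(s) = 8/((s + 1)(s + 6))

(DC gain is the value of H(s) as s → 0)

DC gain = H(0) = 8/(1 × 6) = 8/6 = 1.3333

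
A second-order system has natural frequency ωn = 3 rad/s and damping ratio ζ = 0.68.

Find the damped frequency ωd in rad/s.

ωd = ωn√(1 - ζ²) = 3√(1 - 0.68²) = 2.2 rad/s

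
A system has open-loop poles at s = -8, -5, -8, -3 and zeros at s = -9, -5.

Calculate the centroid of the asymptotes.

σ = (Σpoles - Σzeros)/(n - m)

σ = (Σpoles - Σzeros)/(n - m) = (-24 - (-14))/(4 - 2) = -10/2 = -5.0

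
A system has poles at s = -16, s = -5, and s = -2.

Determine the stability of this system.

All poles are in the left half-plane. System is stable.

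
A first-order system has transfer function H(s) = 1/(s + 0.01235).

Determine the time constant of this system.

For H(s) = 1/(s + 1/τ), the pole is at -1/τ = -0.01235, so τ = 1/0.01235 = 80.97 s.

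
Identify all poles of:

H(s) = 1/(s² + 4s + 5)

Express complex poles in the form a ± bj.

Discriminant = 4² - 4×1×5 = 16 - 20 = -4 < 0, so the poles are a complex conjugate pair s = (-4 ± j√4)/(2×1). Real part = -4/(2×1) = -4/2 = -2; imaginary part = ±√4/(2×1) = 2/2 = 1. Poles: s = -2 ± 1j.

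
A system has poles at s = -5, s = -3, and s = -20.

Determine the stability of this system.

All poles are in the left half-plane. System is stable.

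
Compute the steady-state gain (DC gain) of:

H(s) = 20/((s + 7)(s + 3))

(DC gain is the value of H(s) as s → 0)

DC gain = H(0) = 20/(7 × 3) = 20/21 = 0.9524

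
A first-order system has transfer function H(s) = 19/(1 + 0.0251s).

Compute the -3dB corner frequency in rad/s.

Corner frequency = 1/τ = 1/0.0251 = 39.841 rad/s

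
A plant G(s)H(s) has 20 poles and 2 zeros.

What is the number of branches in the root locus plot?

Root locus has n branches where n = number of poles = 20.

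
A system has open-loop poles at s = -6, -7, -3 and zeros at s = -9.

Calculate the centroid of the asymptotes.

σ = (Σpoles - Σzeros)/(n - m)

σ = (Σpoles - Σzeros)/(n - m) = (-16 - (-9))/(3 - 1) = -7/2 = -3.5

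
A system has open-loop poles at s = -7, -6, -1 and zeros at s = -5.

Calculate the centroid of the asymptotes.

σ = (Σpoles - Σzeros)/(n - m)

σ = (Σpoles - Σzeros)/(n - m) = (-14 - (-5))/(3 - 1) = -9/2 = -4.5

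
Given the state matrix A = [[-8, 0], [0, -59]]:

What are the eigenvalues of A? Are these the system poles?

For diagonal matrix, eigenvalues are diagonal entries: λ₁ = -8, λ₂ = -59. Eigenvalues of A = system poles.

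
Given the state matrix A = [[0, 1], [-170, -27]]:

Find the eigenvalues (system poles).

det(A - λI) = λ² - (-27)λ + 170 = (λ - (-10))(λ - (-17)). Eigenvalues: -10, -17.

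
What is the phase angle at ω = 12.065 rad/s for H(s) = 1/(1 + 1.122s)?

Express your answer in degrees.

Phase = -arctan(ωτ) = -arctan(12.065 × 1.122) = -85.8°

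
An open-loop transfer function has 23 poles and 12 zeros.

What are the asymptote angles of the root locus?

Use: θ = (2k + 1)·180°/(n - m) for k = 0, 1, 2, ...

n - m = 23 - 12 = 11. Angles: θk = (2k + 1)·180°/11 = 16.36°, 49.09°, 81.82°, 114.55°, 147.27°, 180°, 212.73°, 245.45°, 278.18°, 310.91°, 343.64°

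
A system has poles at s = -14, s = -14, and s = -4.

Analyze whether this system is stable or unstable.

All poles are in the left half-plane. System is stable.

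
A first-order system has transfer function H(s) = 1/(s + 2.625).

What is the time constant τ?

For H(s) = 1/(s + 1/τ), the pole is at -1/τ = -2.625, so τ = 1/2.625 = 0.3810 s.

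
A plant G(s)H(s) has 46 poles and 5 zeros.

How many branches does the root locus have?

Root locus has n branches where n = number of poles = 46.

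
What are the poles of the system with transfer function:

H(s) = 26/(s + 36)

Pole is where denominator = 0: s + 36 = 0, so s = -36.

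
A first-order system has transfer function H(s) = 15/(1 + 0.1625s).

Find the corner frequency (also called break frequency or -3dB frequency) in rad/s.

Corner frequency = 1/τ = 1/0.1625 = 6.154 rad/s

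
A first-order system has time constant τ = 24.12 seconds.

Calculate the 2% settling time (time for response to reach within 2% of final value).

For first-order system, 2% settling time ≈ 4τ = 4 × 24.12 = 96.48 s.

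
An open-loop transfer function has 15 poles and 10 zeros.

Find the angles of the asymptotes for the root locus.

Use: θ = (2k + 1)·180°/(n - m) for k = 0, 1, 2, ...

n - m = 15 - 10 = 5. Angles: θk = (2k + 1)·180°/5 = 36°, 108°, 180°, 252°, 324°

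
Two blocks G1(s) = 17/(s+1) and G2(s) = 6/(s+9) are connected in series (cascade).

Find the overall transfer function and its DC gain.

Series: multiply transfer functions. G_eq = 17/(s+1) × 6/(s+9) = 102/((s+1)(s+9)). DC gain = 102/(1×9) = 11.3333.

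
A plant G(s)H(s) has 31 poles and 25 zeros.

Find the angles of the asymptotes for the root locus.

n - m = 31 - 25 = 6. Angles: θk = (2k + 1)·180°/6 = 30°, 90°, 150°, 210°, 270°, 330°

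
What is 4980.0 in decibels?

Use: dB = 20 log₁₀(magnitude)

dB = 20 log₁₀(4980.0) = 73.9 dB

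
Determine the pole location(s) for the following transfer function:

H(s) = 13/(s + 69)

Pole is where denominator = 0: s + 69 = 0, so s = -69.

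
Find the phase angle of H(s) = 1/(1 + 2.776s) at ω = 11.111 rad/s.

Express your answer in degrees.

Phase = -arctan(ωτ) = -arctan(11.111 × 2.776) = -88.1°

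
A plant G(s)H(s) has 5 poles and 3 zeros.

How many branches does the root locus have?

Root locus has n branches where n = number of poles = 5.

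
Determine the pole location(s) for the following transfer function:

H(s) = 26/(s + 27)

Pole is where denominator = 0: s + 27 = 0, so s = -27.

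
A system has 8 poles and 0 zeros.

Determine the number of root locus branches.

Root locus has n branches where n = number of poles = 8.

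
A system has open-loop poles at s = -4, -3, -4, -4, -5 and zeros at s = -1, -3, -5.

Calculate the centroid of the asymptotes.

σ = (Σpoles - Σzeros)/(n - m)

σ = (Σpoles - Σzeros)/(n - m) = (-20 - (-9))/(5 - 3) = -11/2 = -5.5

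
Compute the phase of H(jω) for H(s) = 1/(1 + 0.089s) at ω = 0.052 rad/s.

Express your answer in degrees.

Phase = -arctan(ωτ) = -arctan(0.052 × 0.089) = -0.3°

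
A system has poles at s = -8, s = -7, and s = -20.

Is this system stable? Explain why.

All poles are in the left half-plane. System is stable.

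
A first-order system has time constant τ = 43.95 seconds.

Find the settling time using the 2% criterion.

For first-order system, 2% settling time ≈ 4τ = 4 × 43.95 = 175.8 s.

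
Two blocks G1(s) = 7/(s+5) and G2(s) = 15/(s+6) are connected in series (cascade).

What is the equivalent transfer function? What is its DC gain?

Series: multiply transfer functions. G_eq = 7/(s+5) × 15/(s+6) = 105/((s+5)(s+6)). DC gain = 105/(5×6) = 3.5.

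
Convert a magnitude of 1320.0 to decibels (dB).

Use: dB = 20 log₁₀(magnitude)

dB = 20 log₁₀(1320.0) = 62.4 dB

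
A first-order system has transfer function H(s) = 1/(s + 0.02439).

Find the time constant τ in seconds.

For H(s) = 1/(s + 1/τ), the pole is at -1/τ = -0.02439, so τ = 1/0.02439 = 41 s.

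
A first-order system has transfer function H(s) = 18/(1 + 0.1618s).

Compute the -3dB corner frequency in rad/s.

Corner frequency = 1/τ = 1/0.1618 = 6.18 rad/s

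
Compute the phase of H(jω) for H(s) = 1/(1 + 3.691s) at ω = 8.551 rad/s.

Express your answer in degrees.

Phase = -arctan(ωτ) = -arctan(8.551 × 3.691) = -88.2°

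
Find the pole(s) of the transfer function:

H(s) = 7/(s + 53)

Pole is where denominator = 0: s + 53 = 0, so s = -53.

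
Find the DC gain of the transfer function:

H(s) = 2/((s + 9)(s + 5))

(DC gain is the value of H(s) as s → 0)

DC gain = H(0) = 2/(9 × 5) = 2/45 = 0.0444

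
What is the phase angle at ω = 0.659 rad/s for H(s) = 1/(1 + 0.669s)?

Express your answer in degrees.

Phase = -arctan(ωτ) = -arctan(0.659 × 0.669) = -23.8°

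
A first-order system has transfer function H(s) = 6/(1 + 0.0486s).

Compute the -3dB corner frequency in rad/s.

Corner frequency = 1/τ = 1/0.0486 = 20.576 rad/s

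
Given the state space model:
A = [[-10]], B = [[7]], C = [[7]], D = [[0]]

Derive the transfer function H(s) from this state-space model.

(sI - A)⁻¹ = 1/(s + 10). H(s) = 7 × 7/(s + 10) + 0 = 49/(s + 10).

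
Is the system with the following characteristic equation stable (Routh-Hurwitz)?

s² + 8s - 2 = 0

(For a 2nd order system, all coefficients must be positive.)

Coefficients: 1, 8, -2. c=-2 not positive, so system is unstable.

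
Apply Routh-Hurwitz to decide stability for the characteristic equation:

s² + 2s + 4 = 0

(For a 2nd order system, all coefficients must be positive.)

Coefficients: 1, 2, 4. All positive, so system is stable.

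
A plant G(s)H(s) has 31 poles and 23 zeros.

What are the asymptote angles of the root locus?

n - m = 31 - 23 = 8. Angles: θk = (2k + 1)·180°/8 = 22.5°, 67.5°, 112.5°, 157.5°, 202.5°, 247.5°, 292.5°, 337.5°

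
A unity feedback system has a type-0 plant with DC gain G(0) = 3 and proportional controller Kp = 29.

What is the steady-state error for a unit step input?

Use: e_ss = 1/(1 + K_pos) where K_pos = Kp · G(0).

K_pos = Kp · G(0) = 29 × 3 = 87. e_ss = 1/(1 + 87) = 0.0114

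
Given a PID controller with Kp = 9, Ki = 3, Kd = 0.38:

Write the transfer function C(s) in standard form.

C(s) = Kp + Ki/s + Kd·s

Substituting values: C(s) = 9 + 3/s + 0.38s = (0.38s² + 9s + 3)/s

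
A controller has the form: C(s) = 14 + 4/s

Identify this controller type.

This is a Proportional-Integral (PI) controller.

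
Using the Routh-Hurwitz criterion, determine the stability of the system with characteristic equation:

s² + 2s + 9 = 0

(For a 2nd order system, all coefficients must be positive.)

Coefficients: 1, 2, 9. All positive, so system is stable.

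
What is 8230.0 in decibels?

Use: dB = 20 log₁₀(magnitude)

dB = 20 log₁₀(8230.0) = 78.3 dB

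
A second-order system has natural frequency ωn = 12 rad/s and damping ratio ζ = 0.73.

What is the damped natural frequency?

ωd = ωn√(1 - ζ²) = 12√(1 - 0.73²) = 8.2 rad/s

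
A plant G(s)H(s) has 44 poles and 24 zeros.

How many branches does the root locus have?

Root locus has n branches where n = number of poles = 44.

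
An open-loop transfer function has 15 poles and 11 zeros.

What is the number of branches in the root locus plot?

Root locus has n branches where n = number of poles = 15.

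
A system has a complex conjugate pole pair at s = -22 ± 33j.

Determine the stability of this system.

Real part of poles is -22 (< 0, left half-plane). Stable.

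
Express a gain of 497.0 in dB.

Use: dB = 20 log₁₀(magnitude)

dB = 20 log₁₀(497.0) = 53.9 dB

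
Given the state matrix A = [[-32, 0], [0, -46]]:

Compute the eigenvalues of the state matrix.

For diagonal matrix, eigenvalues are diagonal entries: λ₁ = -32, λ₂ = -46.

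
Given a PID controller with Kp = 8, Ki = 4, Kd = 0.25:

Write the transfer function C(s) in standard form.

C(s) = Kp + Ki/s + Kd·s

Substituting values: C(s) = 8 + 4/s + 0.25s = (0.25s² + 8s + 4)/s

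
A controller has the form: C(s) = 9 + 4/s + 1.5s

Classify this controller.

This is a Proportional-Integral-Derivative (PID) controller.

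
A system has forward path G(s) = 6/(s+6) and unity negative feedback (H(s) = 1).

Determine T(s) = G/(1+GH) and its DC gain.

T(s) = G/(1+GH) = [6/(s+6)] / [1 + 6/(s+6)] = 6/(s+6+6) = 6/(s+12). DC gain = 6/12 = 0.5.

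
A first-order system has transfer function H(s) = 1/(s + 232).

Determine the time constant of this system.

For H(s) = 1/(s + 1/τ), the pole is at -1/τ = -232, so τ = 1/232 = 0.0043 s.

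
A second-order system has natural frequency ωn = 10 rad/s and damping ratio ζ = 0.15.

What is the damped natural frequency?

ωd = ωn√(1 - ζ²) = 10√(1 - 0.15²) = 9.89 rad/s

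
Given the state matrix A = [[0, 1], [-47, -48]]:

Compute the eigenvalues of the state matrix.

det(A - λI) = λ² - (-48)λ + 47 = (λ - (-47))(λ - (-1)). Eigenvalues: -47, -1.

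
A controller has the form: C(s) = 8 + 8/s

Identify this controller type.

This is a Proportional-Integral (PI) controller.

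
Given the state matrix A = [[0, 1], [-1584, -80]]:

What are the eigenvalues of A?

det(A - λI) = λ² - (-80)λ + 1584 = (λ - (-44))(λ - (-36)). Eigenvalues: -44, -36.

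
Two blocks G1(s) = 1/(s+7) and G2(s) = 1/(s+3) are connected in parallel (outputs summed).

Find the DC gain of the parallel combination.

Parallel: G_eq = G1 + G2. DC gain = G1(0) + G2(0) = 1/7 + 1/3 = 0.1429 + 0.3333 = 0.4762.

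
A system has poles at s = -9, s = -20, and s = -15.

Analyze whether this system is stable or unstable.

All poles are in the left half-plane. System is stable.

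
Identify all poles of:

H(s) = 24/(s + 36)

Pole is where denominator = 0: s + 36 = 0, so s = -36.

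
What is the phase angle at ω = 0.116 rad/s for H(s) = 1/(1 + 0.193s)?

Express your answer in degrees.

Phase = -arctan(ωτ) = -arctan(0.116 × 0.193) = -1.3°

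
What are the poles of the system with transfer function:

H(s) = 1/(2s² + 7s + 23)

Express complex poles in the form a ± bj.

Discriminant = 7² - 4×2×23 = 49 - 184 = -135 < 0, so the poles are a complex conjugate pair s = (-7 ± j√135)/(2×2). Real part = -7/(2×2) = -7/4 = -1.75; imaginary part = ±√135/(2×2) ≈ 2.9047. Poles: s = -1.75 ± 2.9047j.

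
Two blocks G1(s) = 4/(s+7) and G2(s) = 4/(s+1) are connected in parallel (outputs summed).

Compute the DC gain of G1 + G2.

Parallel: G_eq = G1 + G2. DC gain = G1(0) + G2(0) = 4/7 + 4/1 = 0.5714 + 4 = 4.5714.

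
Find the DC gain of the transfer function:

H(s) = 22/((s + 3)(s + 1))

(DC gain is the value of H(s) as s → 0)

DC gain = H(0) = 22/(3 × 1) = 22/3 = 7.3333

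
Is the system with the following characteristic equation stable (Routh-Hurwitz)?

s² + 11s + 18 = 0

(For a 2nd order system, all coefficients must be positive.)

Coefficients: 1, 11, 18. All positive, so system is stable.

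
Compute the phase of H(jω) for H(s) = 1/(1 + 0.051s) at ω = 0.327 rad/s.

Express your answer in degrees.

Phase = -arctan(ωτ) = -arctan(0.327 × 0.051) = -1.0°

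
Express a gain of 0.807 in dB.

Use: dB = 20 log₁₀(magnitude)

dB = 20 log₁₀(0.807) = -1.9 dB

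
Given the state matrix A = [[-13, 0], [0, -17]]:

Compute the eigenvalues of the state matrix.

For diagonal matrix, eigenvalues are diagonal entries: λ₁ = -13, λ₂ = -17.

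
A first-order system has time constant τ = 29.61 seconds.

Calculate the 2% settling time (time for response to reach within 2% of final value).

For first-order system, 2% settling time ≈ 4τ = 4 × 29.61 = 118.44 s.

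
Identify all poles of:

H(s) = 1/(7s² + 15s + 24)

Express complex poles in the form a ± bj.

Discriminant = 15² - 4×7×24 = 225 - 672 = -447 < 0, so the poles are a complex conjugate pair s = (-15 ± j√447)/(2×7). Real part = -15/(2×7) = -15/14 ≈ -1.0714; imaginary part = ±√447/(2×7) ≈ 1.5102. Poles: s = -1.0714 ± 1.5102j.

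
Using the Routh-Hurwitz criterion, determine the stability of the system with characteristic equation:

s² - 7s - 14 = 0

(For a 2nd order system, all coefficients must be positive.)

Coefficients: 1, -7, -14. b=-7, c=-14 not positive, so system is unstable.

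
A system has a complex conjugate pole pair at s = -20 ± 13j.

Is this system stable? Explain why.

Real part of poles is -20 (< 0, left half-plane). Stable.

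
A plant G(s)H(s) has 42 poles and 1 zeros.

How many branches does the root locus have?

Root locus has n branches where n = number of poles = 42.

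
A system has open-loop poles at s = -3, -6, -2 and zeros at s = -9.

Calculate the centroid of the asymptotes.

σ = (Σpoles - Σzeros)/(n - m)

σ = (Σpoles - Σzeros)/(n - m) = (-11 - (-9))/(3 - 1) = -2/2 = -1.0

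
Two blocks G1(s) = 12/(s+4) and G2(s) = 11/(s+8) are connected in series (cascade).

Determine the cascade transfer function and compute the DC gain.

Series: multiply transfer functions. G_eq = 12/(s+4) × 11/(s+8) = 132/((s+4)(s+8)). DC gain = 132/(4×8) = 4.125.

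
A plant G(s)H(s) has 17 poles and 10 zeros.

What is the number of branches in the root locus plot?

Root locus has n branches where n = number of poles = 17.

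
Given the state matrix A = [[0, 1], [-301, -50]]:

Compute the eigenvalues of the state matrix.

det(A - λI) = λ² - (-50)λ + 301 = (λ - (-43))(λ - (-7)). Eigenvalues: -43, -7.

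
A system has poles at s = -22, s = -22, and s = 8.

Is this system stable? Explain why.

Pole(s) at s = 8 are not in the left half-plane. System is unstable.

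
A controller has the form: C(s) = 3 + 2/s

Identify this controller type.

This is a Proportional-Integral (PI) controller.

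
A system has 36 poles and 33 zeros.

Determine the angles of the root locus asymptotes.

n - m = 36 - 33 = 3. Angles: θk = (2k + 1)·180°/3 = 60°, 180°, 300°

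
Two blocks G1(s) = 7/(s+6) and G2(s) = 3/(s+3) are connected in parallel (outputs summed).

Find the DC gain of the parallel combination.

Parallel: G_eq = G1 + G2. DC gain = G1(0) + G2(0) = 7/6 + 3/3 = 1.1667 + 1 = 2.1667.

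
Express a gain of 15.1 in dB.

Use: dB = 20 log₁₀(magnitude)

dB = 20 log₁₀(15.1) = 23.6 dB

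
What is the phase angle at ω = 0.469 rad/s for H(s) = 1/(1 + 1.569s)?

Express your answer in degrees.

Phase = -arctan(ωτ) = -arctan(0.469 × 1.569) = -36.3°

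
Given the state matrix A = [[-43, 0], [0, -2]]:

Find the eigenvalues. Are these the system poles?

For diagonal matrix, eigenvalues are diagonal entries: λ₁ = -43, λ₂ = -2. Eigenvalues of A = system poles.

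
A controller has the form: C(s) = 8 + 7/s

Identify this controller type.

This is a Proportional-Integral (PI) controller.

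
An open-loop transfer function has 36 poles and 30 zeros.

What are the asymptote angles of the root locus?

n - m = 36 - 30 = 6. Angles: θk = (2k + 1)·180°/6 = 30°, 90°, 150°, 210°, 270°, 330°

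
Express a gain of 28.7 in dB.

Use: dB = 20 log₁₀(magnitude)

dB = 20 log₁₀(28.7) = 29.2 dB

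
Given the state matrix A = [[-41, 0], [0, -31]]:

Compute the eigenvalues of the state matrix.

For diagonal matrix, eigenvalues are diagonal entries: λ₁ = -41, λ₂ = -31.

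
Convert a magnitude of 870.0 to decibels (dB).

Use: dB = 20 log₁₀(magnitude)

dB = 20 log₁₀(870.0) = 58.8 dB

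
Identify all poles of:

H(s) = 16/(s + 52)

Pole is where denominator = 0: s + 52 = 0, so s = -52.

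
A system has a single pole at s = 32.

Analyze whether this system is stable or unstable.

Pole at s = 32 is in the right half-plane. Unstable.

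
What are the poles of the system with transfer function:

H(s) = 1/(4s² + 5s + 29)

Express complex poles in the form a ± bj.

Discriminant = 5² - 4×4×29 = 25 - 464 = -439 < 0, so the poles are a complex conjugate pair s = (-5 ± j√439)/(2×4). Real part = -5/(2×4) = -5/8 = -0.625; imaginary part = ±√439/(2×4) ≈ 2.6190. Poles: s = -0.625 ± 2.6190j.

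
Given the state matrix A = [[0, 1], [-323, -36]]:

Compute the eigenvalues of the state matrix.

det(A - λI) = λ² - (-36)λ + 323 = (λ - (-19))(λ - (-17)). Eigenvalues: -19, -17.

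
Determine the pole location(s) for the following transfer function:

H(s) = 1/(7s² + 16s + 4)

Discriminant = 16² - 4×7×4 = 256 - 112 = 144 > 0, so two distinct real poles. Using quadratic formula: s = (-16 ± √144)/(2×7) = (-16 ± √144)/14, with √144 = 12. s₁ = -4/14 ≈ -0.2857, s₂ = -28/14 = -2. Poles: s₁ = -0.2857, s₂ = -2.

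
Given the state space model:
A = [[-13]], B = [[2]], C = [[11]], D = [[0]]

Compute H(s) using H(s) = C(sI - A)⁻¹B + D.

(sI - A)⁻¹ = 1/(s + 13). H(s) = 11 × 2/(s + 13) + 0 = 22/(s + 13).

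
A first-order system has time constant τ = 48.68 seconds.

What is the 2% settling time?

For first-order system, 2% settling time ≈ 4τ = 4 × 48.68 = 194.72 s.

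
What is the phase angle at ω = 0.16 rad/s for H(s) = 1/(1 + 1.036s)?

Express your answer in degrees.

Phase = -arctan(ωτ) = -arctan(0.16 × 1.036) = -9.4°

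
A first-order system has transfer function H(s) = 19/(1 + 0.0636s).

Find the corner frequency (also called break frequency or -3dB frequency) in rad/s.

Corner frequency = 1/τ = 1/0.0636 = 15.723 rad/s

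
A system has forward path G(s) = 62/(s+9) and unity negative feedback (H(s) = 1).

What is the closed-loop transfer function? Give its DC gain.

T(s) = G/(1+GH) = [62/(s+9)] / [1 + 62/(s+9)] = 62/(s+9+62) = 62/(s+71). DC gain = 62/71 = 0.8732.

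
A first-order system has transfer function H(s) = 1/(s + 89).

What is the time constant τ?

For H(s) = 1/(s + 1/τ), the pole is at -1/τ = -89, so τ = 1/89 = 0.0112 s.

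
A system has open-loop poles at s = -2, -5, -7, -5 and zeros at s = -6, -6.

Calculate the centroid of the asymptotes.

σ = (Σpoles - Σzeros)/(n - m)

σ = (Σpoles - Σzeros)/(n - m) = (-19 - (-12))/(4 - 2) = -7/2 = -3.5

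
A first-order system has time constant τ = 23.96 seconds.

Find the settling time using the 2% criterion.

For first-order system, 2% settling time ≈ 4τ = 4 × 23.96 = 95.84 s.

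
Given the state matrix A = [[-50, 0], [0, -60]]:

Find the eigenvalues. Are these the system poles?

For diagonal matrix, eigenvalues are diagonal entries: λ₁ = -50, λ₂ = -60. Eigenvalues of A = system poles.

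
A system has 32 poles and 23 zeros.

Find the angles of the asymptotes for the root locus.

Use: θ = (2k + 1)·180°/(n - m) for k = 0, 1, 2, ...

n - m = 32 - 23 = 9. Angles: θk = (2k + 1)·180°/9 = 20°, 60°, 100°, 140°, 180°, 220°, 260°, 300°, 340°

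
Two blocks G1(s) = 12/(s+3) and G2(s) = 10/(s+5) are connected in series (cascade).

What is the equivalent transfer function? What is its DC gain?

Series: multiply transfer functions. G_eq = 12/(s+3) × 10/(s+5) = 120/((s+3)(s+5)). DC gain = 120/(3×5) = 8.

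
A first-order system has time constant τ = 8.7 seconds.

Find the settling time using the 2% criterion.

For first-order system, 2% settling time ≈ 4τ = 4 × 8.7 = 34.8 s.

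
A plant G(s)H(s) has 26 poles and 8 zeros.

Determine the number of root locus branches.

Root locus has n branches where n = number of poles = 26.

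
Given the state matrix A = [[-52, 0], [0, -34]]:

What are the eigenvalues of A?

For diagonal matrix, eigenvalues are diagonal entries: λ₁ = -52, λ₂ = -34.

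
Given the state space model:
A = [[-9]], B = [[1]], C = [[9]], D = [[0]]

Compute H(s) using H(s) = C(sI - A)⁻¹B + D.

(sI - A)⁻¹ = 1/(s + 9). H(s) = 9 × 1/(s + 9) + 0 = 9/(s + 9).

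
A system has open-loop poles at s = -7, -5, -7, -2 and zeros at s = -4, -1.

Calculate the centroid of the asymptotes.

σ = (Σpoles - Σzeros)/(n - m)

σ = (Σpoles - Σzeros)/(n - m) = (-21 - (-5))/(4 - 2) = -16/2 = -8.0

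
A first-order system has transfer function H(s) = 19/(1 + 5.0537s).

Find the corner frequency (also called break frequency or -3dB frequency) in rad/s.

Corner frequency = 1/τ = 1/5.0537 = 0.198 rad/s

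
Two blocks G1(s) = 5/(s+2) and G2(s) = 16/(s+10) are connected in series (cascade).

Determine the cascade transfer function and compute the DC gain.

Series: multiply transfer functions. G_eq = 5/(s+2) × 16/(s+10) = 80/((s+2)(s+10)). DC gain = 80/(2×10) = 4.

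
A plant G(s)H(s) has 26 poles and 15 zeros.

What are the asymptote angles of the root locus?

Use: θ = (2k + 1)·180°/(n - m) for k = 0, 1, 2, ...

n - m = 26 - 15 = 11. Angles: θk = (2k + 1)·180°/11 = 16.36°, 49.09°, 81.82°, 114.55°, 147.27°, 180°, 212.73°, 245.45°, 278.18°, 310.91°, 343.64°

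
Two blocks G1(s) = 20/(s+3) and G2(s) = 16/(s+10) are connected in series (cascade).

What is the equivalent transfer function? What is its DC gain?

Series: multiply transfer functions. G_eq = 20/(s+3) × 16/(s+10) = 320/((s+3)(s+10)). DC gain = 320/(3×10) = 10.6667.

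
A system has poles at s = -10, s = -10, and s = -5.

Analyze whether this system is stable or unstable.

All poles are in the left half-plane. System is stable.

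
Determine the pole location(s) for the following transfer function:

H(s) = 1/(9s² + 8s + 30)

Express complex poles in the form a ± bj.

Discriminant = 8² - 4×9×30 = 64 - 1080 = -1016 < 0, so the poles are a complex conjugate pair s = (-8 ± j√1016)/(2×9). Real part = -8/(2×9) = -8/18 ≈ -0.4444; imaginary part = ±√1016/(2×9) ≈ 1.7708. Poles: s = -0.4444 ± 1.7708j.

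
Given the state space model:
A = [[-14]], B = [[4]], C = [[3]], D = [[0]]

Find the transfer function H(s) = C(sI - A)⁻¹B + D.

(sI - A)⁻¹ = 1/(s + 14). H(s) = 3 × 4/(s + 14) + 0 = 12/(s + 14).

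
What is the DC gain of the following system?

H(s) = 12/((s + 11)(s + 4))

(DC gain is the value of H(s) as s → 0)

DC gain = H(0) = 12/(11 × 4) = 12/44 = 0.2727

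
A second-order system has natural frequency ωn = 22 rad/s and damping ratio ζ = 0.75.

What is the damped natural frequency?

ωd = ωn√(1 - ζ²) = 22√(1 - 0.75²) = 14.55 rad/s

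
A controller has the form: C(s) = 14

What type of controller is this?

This is a Proportional (P) controller.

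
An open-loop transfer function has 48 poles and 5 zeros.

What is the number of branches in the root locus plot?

Root locus has n branches where n = number of poles = 48.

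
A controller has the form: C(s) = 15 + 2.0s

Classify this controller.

This is a Proportional-Derivative (PD) controller.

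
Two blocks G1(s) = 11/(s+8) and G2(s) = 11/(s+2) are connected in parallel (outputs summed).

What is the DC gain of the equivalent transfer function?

Parallel: G_eq = G1 + G2. DC gain = G1(0) + G2(0) = 11/8 + 11/2 = 1.375 + 5.5 = 6.875.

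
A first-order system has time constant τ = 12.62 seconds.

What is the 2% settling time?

For first-order system, 2% settling time ≈ 4τ = 4 × 12.62 = 50.48 s.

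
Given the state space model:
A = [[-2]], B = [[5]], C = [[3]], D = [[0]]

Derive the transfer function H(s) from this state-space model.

(sI - A)⁻¹ = 1/(s + 2). H(s) = 3 × 5/(s + 2) + 0 = 15/(s + 2).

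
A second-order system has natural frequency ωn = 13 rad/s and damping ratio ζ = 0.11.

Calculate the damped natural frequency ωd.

ωd = ωn√(1 - ζ²) = 13√(1 - 0.11²) = 12.92 rad/s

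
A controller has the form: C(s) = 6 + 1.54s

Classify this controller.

This is a Proportional-Derivative (PD) controller.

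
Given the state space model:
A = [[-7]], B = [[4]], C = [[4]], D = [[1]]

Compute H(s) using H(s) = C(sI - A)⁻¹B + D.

(sI - A)⁻¹ = 1/(s + 7). H(s) = 4×4/(s + 7) + 1 = (s + 23)/(s + 7).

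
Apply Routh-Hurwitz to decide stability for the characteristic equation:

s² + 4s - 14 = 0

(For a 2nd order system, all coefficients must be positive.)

Coefficients: 1, 4, -14. c=-14 not positive, so system is unstable.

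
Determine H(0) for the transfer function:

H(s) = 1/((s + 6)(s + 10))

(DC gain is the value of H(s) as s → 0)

DC gain = H(0) = 1/(6 × 10) = 1/60 = 0.0167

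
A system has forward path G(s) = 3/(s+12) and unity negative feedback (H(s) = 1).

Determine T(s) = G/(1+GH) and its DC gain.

T(s) = G/(1+GH) = [3/(s+12)] / [1 + 3/(s+12)] = 3/(s+12+3) = 3/(s+15). DC gain = 3/15 = 0.2.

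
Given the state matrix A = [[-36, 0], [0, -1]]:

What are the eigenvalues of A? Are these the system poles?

For diagonal matrix, eigenvalues are diagonal entries: λ₁ = -36, λ₂ = -1. Eigenvalues of A = system poles.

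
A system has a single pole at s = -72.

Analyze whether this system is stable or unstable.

Pole at s = -72 is in the left half-plane. Stable.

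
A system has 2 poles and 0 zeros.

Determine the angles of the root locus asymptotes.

n - m = 2 - 0 = 2. Angles: θk = (2k + 1)·180°/2 = 90°, 270°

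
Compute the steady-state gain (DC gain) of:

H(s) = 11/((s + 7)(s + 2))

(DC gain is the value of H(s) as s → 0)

DC gain = H(0) = 11/(7 × 2) = 11/14 = 0.7857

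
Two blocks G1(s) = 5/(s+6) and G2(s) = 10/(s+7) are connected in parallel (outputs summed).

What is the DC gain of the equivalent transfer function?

Parallel: G_eq = G1 + G2. DC gain = G1(0) + G2(0) = 5/6 + 10/7 = 0.8333 + 1.4286 = 2.2619.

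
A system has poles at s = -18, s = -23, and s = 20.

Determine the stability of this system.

Pole(s) at s = 20 are not in the left half-plane. System is unstable.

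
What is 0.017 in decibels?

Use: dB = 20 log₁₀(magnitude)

dB = 20 log₁₀(0.017) = -35.4 dB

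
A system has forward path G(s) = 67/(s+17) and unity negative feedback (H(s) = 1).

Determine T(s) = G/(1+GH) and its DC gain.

T(s) = G/(1+GH) = [67/(s+17)] / [1 + 67/(s+17)] = 67/(s+17+67) = 67/(s+84). DC gain = 67/84 = 0.7976.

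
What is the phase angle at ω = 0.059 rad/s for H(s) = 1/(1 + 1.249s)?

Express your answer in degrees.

Phase = -arctan(ωτ) = -arctan(0.059 × 1.249) = -4.2°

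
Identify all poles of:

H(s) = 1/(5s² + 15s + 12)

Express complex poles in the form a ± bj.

Discriminant = 15² - 4×5×12 = 225 - 240 = -15 < 0, so the poles are a complex conjugate pair s = (-15 ± j√15)/(2×5). Real part = -15/(2×5) = -15/10 = -1.5; imaginary part = ±√15/(2×5) ≈ 0.3873. Poles: s = -1.5 ± 0.3873j.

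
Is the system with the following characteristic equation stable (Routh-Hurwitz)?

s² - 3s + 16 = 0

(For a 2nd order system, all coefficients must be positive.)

Coefficients: 1, -3, 16. b=-3 not positive, so system is unstable.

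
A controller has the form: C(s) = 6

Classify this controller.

This is a Proportional (P) controller.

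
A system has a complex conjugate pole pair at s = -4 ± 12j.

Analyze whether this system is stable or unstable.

Real part of poles is -4 (< 0, left half-plane). Stable.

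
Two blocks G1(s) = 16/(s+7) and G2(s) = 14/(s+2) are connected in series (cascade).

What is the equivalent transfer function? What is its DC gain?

Series: multiply transfer functions. G_eq = 16/(s+7) × 14/(s+2) = 224/((s+7)(s+2)). DC gain = 224/(7×2) = 16.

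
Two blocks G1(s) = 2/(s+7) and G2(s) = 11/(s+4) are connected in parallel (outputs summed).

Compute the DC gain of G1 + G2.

Parallel: G_eq = G1 + G2. DC gain = G1(0) + G2(0) = 2/7 + 11/4 = 0.2857 + 2.75 = 3.0357.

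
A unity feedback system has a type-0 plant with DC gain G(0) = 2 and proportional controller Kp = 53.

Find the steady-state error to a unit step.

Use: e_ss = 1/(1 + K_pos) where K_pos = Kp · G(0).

K_pos = Kp · G(0) = 53 × 2 = 106. e_ss = 1/(1 + 106) = 0.0093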